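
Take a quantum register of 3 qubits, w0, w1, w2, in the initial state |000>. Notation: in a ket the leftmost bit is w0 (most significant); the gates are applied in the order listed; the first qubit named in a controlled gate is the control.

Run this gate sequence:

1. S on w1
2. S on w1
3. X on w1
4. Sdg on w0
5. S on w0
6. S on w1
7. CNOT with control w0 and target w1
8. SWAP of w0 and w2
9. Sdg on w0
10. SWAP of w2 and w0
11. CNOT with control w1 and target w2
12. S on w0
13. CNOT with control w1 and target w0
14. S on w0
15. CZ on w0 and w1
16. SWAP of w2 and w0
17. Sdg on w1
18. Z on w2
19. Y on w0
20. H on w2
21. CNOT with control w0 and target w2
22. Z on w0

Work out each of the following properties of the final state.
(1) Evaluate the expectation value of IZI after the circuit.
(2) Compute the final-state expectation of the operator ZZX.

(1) The expectation value of IZI is -1.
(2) The expectation value of ZZX is 1.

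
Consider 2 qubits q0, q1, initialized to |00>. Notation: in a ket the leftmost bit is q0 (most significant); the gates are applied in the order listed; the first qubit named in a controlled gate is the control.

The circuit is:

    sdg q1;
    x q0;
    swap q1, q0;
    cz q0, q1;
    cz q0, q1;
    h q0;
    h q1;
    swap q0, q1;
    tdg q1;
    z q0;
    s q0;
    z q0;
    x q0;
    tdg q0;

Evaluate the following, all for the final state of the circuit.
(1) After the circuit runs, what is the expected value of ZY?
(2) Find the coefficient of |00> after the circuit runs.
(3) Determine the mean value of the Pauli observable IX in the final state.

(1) The expectation value of ZY is 0. Key observation: the block from step 4 through step 5 cancels to the identity and can be dropped.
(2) |00> carries amplitude -I/2 in the final state.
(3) The observable IX averages to sqrt(2)/2.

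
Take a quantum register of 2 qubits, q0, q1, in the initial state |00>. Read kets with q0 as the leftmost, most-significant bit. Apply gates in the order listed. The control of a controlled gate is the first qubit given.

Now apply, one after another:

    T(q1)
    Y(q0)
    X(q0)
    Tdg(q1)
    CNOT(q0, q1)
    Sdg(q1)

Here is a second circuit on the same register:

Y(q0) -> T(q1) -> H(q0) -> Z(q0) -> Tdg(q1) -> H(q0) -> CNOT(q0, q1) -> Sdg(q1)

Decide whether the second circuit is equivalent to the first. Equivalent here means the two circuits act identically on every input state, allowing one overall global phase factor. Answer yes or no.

Yes — the two circuits implement the same unitary up to a global phase.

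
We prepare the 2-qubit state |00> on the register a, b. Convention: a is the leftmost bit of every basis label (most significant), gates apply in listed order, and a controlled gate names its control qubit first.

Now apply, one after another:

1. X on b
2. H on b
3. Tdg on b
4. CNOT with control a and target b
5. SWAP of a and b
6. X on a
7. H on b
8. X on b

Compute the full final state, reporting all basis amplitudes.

After the circuit, the state carries amplitude exp(3*I*pi/4)/2 on |00>, exp(3*I*pi/4)/2 on |01>, 1/2 on |10>, 1/2 on |11>.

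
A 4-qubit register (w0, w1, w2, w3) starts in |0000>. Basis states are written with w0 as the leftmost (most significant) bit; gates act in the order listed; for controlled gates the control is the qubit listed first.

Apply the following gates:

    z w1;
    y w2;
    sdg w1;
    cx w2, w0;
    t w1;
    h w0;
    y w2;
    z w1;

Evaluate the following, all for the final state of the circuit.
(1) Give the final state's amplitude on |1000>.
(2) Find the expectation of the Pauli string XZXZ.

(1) The final state's coefficient on |1000> equals -sqrt(2)/2.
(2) The observable XZXZ averages to 0.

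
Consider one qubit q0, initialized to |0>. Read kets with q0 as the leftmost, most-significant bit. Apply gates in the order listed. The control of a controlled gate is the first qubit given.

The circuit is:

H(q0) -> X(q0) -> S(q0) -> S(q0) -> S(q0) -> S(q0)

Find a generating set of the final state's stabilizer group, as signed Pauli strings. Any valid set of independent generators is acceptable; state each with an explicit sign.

One valid set of independent stabilizer generators is +X (any independent generating set of the same group is equally correct). Key observation: gates 3-6 undo each other exactly, leaving only the rest of the circuit to track.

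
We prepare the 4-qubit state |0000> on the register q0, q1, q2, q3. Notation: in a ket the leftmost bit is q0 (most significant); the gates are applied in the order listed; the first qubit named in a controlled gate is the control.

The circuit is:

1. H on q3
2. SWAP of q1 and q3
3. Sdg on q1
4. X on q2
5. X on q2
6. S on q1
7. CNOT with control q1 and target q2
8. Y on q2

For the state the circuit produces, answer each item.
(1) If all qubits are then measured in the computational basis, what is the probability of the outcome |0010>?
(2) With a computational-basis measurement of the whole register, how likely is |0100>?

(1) The probability of measuring |0010> is 1/2. Key observation: steps 3-6 multiply out to the identity, so the circuit reduces to the remaining gates.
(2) The probability of measuring |0100> is 1/2.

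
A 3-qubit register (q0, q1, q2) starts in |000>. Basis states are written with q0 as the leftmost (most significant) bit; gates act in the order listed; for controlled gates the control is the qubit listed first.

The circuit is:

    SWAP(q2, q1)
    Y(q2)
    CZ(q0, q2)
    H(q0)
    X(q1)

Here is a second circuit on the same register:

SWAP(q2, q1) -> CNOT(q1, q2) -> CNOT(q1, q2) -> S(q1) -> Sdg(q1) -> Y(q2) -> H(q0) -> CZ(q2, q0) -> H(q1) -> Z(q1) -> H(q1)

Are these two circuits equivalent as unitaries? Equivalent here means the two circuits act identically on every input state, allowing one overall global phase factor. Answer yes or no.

No: there is an input state on which the two circuits produce genuinely different outputs (not merely differing by a phase).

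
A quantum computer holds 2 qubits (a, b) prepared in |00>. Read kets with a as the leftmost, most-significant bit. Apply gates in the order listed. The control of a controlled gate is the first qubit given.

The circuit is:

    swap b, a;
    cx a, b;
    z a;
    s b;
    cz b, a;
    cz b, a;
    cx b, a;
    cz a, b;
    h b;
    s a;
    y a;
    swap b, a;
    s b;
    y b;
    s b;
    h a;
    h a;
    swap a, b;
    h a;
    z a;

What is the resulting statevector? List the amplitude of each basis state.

After the circuit, the state carries amplitude I/2 on |00>, I/2 on |01>, -I/2 on |10>, -I/2 on |11>.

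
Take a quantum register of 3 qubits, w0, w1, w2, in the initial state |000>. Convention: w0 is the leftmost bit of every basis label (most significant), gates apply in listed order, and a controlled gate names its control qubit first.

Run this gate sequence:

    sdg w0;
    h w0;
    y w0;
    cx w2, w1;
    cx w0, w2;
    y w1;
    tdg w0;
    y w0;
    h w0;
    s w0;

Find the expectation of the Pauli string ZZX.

The observable ZZX averages to -sqrt(2)/2.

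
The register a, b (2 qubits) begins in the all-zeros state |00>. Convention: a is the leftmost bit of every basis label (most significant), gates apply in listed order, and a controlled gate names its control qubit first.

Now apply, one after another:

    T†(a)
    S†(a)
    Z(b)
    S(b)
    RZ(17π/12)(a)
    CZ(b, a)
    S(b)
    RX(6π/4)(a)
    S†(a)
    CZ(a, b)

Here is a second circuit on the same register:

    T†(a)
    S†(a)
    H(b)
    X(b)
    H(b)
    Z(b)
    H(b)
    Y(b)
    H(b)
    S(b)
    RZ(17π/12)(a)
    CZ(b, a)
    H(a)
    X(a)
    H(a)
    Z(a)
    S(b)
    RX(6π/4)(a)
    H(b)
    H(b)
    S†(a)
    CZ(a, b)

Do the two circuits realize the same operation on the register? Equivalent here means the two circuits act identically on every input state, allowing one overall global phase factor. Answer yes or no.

No, they are not equivalent — no single phase factor reconciles the two unitaries.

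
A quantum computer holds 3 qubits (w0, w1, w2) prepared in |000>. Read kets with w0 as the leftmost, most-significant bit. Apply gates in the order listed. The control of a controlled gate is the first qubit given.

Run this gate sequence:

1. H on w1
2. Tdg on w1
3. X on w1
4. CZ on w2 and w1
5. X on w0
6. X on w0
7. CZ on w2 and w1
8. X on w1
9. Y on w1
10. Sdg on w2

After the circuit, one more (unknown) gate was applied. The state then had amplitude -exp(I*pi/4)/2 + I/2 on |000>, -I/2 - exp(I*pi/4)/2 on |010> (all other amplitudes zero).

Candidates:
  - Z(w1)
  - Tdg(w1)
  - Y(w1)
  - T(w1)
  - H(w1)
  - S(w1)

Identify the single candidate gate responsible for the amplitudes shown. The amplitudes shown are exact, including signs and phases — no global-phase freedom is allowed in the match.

The applied gate was H(w1). Key observation: the block from step 3 through step 8 cancels to the identity and can be dropped.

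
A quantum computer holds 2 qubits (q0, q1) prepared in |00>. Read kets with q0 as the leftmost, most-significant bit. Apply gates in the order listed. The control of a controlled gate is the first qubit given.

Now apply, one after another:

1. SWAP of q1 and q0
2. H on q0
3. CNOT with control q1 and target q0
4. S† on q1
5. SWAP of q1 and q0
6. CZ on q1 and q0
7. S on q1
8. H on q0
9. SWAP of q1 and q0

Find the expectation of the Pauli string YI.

The observable YI averages to 1.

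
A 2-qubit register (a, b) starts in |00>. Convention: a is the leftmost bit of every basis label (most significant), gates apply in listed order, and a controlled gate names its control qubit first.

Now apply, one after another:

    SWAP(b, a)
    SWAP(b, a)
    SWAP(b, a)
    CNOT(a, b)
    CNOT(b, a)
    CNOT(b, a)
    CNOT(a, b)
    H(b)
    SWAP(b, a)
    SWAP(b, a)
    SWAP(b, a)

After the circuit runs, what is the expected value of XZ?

The expectation value of XZ is 1.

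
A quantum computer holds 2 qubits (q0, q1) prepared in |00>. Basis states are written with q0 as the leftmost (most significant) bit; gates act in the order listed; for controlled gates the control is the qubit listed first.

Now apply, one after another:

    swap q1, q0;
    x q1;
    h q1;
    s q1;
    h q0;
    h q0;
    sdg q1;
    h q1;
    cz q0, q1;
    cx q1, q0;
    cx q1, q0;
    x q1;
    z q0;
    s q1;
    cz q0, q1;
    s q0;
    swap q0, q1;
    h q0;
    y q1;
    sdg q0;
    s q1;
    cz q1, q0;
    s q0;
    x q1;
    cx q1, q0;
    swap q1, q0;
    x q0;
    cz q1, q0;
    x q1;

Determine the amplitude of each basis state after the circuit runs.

The resulting statevector has amplitude 0 on |00>, 0 on |01>, -sqrt(2)/2 on |10>, -sqrt(2)/2 on |11>.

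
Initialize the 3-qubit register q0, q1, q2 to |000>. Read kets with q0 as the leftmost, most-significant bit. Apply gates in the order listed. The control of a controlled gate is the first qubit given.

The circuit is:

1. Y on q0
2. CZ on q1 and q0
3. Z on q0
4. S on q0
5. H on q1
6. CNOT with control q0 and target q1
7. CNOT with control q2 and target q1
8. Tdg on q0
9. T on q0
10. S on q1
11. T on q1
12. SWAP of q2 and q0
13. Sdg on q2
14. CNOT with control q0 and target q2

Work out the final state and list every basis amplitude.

The final amplitudes are -sqrt(2)*I/2 on |001>, sqrt(2)*exp(I*pi/4)/2 on |011>, and 0 on every other basis state.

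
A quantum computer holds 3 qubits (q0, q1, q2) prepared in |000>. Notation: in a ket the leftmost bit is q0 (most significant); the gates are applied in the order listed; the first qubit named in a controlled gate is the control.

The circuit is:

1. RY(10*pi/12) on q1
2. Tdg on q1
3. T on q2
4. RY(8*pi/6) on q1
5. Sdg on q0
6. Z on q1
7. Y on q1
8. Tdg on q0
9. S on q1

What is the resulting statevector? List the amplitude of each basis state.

The resulting statevector has amplitude ((-3*sqrt(2) + sqrt(6))*exp(3*I*pi/4) + sqrt(2)*I + sqrt(6)*I)*exp(3*I*pi/4)/8 on |000>, -sqrt(2)/8 + sqrt(6)/8 - 3*sqrt(2)*exp(3*I*pi/4)/8 - sqrt(6)*exp(3*I*pi/4)/8 on |010>, and 0 on every other basis state.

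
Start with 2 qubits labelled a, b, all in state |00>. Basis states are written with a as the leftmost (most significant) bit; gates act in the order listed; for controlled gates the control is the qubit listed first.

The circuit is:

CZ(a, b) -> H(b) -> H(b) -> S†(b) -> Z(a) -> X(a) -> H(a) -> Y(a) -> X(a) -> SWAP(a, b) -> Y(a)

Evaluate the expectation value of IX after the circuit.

The expectation value of IX is 1.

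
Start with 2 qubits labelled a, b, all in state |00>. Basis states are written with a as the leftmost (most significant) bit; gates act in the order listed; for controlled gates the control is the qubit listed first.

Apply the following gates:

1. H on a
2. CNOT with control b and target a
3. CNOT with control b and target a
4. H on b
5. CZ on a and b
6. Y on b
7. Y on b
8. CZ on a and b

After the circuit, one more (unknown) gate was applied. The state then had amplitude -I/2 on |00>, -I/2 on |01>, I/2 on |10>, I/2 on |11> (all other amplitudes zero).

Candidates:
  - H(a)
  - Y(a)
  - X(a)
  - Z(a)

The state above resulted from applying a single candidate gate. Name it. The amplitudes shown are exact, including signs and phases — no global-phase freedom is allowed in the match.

The unique candidate consistent with the amplitudes is Y(a).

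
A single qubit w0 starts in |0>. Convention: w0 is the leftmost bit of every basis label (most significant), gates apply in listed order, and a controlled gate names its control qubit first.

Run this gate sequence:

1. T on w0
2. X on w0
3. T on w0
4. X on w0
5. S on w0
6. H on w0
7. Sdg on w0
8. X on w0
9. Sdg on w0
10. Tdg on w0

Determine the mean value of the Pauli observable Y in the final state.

In the final state, Y has expectation -sqrt(2)/2.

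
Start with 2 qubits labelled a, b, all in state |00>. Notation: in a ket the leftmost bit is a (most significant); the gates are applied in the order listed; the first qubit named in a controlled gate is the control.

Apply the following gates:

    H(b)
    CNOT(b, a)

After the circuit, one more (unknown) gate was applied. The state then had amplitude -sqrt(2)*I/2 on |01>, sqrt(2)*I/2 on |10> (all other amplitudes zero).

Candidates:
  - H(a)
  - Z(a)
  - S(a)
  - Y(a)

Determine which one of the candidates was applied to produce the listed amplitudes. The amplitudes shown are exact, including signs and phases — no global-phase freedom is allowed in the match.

The unique candidate consistent with the amplitudes is Y(a).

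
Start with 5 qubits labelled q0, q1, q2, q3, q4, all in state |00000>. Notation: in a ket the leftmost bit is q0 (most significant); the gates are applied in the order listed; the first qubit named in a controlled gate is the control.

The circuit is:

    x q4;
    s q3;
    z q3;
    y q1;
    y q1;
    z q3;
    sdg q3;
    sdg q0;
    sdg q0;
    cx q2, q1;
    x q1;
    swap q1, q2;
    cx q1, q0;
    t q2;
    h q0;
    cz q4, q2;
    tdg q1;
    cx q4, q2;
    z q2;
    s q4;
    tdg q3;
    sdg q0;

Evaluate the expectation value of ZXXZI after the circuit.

In the final state, ZXXZI has expectation 0.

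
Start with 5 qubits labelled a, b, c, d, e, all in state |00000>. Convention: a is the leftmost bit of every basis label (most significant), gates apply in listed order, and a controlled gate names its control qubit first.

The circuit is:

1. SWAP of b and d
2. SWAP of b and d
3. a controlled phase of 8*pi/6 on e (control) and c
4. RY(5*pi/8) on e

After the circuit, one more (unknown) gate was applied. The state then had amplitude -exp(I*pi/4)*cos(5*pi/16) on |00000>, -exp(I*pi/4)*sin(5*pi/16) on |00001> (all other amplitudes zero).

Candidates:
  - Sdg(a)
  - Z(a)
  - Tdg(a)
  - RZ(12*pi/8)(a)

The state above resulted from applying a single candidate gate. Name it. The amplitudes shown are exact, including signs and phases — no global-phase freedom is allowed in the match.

The unique candidate consistent with the amplitudes is RZ(12*pi/8)(a). Key observation: gates 1-2 undo each other exactly, leaving only the rest of the circuit to track.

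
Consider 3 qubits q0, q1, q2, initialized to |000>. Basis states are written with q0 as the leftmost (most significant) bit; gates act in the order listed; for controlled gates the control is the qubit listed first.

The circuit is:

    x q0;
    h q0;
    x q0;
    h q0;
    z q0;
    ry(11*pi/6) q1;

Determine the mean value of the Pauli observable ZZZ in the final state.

In the final state, ZZZ has expectation -sqrt(3)/2. Key observation: the block from step 2 through step 5 cancels to the identity and can be dropped.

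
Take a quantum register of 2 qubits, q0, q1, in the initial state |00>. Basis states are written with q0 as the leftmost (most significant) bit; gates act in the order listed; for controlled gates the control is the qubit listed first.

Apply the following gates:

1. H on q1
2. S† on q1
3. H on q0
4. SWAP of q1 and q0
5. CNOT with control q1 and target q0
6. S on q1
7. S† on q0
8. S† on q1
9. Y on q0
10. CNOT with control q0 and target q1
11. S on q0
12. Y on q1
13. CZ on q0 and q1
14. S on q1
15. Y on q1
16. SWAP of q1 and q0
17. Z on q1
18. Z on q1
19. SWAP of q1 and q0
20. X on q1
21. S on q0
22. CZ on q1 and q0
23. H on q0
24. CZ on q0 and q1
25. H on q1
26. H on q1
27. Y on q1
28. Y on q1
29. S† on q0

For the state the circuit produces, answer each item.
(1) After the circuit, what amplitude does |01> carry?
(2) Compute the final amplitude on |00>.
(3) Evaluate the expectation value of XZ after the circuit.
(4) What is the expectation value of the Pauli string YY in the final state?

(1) The amplitude on |01> is sqrt(2)*(-1 - I)/4. Key observation: steps 16-19 multiply out to the identity, so the circuit reduces to the remaining gates.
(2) The amplitude on |00> is sqrt(2)*(-1 - I)/4.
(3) The observable XZ averages to -1.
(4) The expectation value of YY is -1.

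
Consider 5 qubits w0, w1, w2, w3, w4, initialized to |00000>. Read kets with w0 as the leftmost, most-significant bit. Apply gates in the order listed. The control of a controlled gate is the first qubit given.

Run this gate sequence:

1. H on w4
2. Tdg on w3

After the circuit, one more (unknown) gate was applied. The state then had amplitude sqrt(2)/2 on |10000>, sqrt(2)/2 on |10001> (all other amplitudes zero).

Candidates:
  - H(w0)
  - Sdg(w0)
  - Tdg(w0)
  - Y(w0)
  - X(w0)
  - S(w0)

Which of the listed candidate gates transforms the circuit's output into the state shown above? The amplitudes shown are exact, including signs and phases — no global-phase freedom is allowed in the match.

The applied gate was X(w0).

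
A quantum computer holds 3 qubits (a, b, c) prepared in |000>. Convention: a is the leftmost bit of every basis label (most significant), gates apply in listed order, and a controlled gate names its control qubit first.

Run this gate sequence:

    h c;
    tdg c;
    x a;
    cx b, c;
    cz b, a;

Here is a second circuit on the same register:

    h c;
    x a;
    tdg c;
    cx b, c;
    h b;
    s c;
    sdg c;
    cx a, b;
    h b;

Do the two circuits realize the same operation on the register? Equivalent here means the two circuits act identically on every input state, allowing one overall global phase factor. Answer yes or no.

Yes: on every input state the two circuits agree up to one overall phase factor.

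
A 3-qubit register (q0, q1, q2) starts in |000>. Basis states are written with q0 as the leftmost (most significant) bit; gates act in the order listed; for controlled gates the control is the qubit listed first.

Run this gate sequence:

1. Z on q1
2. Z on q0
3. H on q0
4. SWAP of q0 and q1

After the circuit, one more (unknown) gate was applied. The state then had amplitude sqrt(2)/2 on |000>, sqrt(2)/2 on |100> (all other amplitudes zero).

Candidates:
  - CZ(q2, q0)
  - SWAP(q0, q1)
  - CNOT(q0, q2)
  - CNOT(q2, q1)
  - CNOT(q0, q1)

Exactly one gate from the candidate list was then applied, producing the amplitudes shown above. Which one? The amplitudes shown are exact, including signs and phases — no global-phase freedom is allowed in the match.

The applied gate was SWAP(q0, q1).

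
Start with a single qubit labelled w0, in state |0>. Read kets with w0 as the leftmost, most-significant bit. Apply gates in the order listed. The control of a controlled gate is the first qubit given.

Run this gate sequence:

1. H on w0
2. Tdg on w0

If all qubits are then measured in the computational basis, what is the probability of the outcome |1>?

The probability of measuring |1> is 1/2.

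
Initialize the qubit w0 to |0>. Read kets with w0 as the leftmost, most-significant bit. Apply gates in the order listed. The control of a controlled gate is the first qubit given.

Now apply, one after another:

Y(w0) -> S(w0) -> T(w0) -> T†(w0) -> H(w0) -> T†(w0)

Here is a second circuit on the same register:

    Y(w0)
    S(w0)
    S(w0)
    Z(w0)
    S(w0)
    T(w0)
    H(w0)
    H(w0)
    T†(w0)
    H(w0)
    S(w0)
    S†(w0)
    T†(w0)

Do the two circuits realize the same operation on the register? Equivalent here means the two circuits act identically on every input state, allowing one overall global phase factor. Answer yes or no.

Yes — the two circuits implement the same unitary up to a global phase.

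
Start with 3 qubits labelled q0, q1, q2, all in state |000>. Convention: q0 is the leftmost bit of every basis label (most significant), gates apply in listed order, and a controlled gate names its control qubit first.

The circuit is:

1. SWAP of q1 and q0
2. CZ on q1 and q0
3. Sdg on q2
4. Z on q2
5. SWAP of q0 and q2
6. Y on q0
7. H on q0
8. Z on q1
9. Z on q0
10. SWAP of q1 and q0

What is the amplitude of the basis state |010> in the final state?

The final state's coefficient on |010> equals sqrt(2)*I/2.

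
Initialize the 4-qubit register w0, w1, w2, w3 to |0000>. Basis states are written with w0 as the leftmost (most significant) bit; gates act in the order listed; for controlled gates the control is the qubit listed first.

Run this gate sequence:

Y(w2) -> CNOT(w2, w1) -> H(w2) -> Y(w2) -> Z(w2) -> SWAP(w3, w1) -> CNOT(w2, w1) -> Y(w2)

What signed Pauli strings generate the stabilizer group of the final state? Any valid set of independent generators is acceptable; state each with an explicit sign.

One valid set of independent stabilizer generators is +IXXI, +ZIII, -IZZI, -IIIZ (any independent generating set of the same group is equally correct).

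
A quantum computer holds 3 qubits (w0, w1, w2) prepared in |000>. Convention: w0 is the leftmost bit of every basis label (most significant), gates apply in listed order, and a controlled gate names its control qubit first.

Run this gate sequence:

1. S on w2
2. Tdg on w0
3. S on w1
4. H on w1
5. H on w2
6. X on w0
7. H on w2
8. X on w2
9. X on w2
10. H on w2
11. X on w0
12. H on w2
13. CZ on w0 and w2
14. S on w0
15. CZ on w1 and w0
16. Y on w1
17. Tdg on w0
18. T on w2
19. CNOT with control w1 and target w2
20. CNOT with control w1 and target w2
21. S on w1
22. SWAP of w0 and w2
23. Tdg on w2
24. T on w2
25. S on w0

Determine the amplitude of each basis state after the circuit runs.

The final amplitudes are -sqrt(2)*I/2 on |000>, -sqrt(2)/2 on |010>, and 0 on every other basis state. Key observation: steps 5-12 multiply out to the identity, so the circuit reduces to the remaining gates.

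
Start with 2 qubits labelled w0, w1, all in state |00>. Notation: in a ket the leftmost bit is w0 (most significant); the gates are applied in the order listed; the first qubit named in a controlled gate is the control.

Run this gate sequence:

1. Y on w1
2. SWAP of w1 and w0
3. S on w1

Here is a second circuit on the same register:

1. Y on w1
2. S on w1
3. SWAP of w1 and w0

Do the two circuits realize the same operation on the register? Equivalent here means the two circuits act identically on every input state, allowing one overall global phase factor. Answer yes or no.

No, they are not equivalent — no single phase factor reconciles the two unitaries.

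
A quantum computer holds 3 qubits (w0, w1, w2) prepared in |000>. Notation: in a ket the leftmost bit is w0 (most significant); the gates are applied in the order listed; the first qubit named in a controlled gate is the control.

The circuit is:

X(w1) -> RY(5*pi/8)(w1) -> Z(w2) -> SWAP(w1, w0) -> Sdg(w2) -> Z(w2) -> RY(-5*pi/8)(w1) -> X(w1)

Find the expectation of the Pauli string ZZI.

The observable ZZI averages to 1/2 - sqrt(2)/4.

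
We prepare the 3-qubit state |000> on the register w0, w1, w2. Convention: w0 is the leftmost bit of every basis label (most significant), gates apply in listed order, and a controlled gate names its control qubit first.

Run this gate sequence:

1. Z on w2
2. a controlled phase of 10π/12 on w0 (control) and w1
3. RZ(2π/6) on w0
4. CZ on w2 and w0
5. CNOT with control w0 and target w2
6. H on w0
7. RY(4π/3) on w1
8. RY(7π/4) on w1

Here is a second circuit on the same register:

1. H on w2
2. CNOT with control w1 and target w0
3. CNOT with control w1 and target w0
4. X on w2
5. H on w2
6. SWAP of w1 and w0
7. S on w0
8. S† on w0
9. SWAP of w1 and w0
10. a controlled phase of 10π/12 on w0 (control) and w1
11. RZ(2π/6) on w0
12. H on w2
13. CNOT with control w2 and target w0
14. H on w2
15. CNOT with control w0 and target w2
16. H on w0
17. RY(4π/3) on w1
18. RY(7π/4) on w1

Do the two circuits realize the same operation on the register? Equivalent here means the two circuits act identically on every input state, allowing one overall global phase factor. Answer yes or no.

No — the two circuits implement different unitaries, even allowing a global phase.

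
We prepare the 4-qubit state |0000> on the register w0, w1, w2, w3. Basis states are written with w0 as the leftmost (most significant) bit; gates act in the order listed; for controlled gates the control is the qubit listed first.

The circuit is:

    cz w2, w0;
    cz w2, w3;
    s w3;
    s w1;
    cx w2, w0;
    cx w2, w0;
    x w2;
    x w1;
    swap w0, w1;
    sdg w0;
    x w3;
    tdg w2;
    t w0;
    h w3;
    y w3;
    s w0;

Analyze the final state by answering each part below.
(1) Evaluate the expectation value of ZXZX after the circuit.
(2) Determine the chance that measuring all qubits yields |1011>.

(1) In the final state, ZXZX has expectation 0.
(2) Outcome |1011> occurs with probability 1/2.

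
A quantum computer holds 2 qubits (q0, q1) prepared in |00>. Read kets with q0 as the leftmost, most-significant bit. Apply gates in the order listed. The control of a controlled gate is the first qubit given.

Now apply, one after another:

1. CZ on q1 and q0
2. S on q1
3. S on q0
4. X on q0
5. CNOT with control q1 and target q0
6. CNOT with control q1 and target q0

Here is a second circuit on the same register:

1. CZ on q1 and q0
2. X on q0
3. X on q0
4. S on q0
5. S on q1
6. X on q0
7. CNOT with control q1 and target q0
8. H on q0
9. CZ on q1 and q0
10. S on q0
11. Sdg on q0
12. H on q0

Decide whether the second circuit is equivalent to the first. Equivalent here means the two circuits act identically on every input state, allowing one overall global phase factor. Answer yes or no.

Yes, they are equivalent — the unitaries differ by at most a global phase.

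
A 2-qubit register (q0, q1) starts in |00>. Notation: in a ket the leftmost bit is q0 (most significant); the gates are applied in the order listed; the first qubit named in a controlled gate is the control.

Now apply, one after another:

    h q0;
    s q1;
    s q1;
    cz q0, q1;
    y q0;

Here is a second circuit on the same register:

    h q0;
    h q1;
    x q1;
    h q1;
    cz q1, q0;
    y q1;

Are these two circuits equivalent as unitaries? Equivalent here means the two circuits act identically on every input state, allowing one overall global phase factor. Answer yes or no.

No, they are not equivalent — no single phase factor reconciles the two unitaries.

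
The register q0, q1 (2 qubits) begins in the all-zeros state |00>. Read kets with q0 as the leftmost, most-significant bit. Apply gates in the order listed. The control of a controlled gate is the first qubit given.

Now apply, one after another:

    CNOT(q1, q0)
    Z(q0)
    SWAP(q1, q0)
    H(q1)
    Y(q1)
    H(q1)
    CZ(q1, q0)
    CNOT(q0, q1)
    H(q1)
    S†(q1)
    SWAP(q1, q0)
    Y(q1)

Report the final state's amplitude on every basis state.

The final amplitudes are 0 on |00>, sqrt(2)/2 on |01>, 0 on |10>, sqrt(2)*I/2 on |11>.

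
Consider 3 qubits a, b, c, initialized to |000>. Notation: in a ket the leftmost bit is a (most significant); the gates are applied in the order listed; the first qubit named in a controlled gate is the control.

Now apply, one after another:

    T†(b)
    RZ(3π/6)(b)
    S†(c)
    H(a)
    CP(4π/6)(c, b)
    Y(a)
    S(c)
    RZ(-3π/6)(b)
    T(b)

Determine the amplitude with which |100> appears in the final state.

|100> carries amplitude sqrt(2)*I/2 in the final state.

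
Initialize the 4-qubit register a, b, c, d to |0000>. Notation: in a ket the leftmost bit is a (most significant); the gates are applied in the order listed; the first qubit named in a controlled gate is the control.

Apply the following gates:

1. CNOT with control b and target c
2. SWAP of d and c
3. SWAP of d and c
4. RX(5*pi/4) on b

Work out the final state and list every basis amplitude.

The final amplitudes are -sqrt(2 - sqrt(2))/2 on |0000>, -I*sqrt(sqrt(2) + 2)/2 on |0100>, and 0 on every other basis state. Key observation: steps 2-3 multiply out to the identity, so the circuit reduces to the remaining gates.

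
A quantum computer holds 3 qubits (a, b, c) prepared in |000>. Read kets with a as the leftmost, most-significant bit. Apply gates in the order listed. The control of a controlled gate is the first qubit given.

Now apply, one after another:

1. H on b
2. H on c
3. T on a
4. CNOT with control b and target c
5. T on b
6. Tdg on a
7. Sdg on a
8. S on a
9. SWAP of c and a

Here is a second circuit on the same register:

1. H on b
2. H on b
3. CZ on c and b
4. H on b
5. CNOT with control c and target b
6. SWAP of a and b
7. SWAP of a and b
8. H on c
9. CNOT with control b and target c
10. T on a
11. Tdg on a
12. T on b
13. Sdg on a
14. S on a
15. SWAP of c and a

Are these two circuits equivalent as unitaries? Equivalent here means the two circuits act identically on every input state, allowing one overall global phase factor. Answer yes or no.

Yes — the two circuits implement the same unitary up to a global phase.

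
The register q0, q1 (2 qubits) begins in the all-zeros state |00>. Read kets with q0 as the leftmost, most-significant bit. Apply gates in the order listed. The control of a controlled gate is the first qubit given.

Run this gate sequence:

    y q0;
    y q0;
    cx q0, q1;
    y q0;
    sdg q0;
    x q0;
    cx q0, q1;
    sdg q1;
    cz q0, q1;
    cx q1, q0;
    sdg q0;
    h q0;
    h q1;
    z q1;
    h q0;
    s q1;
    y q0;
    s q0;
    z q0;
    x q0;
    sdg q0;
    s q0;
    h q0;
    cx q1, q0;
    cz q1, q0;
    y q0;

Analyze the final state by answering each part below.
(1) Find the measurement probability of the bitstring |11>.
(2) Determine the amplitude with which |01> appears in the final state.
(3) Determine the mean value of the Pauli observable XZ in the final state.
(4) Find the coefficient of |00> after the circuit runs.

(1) Outcome |11> occurs with probability 1/4.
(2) The amplitude on |01> is 1/2.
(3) In the final state, XZ has expectation -1.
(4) The final state's coefficient on |00> equals -I/2.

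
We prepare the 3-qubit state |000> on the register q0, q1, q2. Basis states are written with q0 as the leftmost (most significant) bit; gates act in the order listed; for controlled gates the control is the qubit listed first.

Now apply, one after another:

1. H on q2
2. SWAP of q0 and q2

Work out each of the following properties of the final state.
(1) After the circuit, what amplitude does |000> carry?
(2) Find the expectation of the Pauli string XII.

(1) |000> carries amplitude sqrt(2)/2 in the final state.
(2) The expectation value of XII is 1.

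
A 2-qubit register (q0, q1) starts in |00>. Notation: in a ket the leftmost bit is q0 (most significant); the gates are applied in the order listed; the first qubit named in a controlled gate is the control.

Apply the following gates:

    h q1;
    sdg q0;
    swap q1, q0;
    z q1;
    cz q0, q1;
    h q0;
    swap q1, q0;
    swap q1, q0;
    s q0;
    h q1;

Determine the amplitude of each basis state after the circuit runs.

The resulting statevector has amplitude sqrt(2)/2 on |00>, sqrt(2)/2 on |01>, 0 on |10>, 0 on |11>.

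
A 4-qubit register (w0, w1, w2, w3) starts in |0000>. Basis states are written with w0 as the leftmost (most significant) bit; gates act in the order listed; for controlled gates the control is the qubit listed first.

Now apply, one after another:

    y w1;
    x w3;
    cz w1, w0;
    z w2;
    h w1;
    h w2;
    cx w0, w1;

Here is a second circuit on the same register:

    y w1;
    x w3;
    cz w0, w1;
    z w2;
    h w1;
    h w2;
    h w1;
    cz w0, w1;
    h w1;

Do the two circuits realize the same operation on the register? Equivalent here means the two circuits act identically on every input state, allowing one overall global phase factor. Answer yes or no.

Yes: on every input state the two circuits agree up to one overall phase factor.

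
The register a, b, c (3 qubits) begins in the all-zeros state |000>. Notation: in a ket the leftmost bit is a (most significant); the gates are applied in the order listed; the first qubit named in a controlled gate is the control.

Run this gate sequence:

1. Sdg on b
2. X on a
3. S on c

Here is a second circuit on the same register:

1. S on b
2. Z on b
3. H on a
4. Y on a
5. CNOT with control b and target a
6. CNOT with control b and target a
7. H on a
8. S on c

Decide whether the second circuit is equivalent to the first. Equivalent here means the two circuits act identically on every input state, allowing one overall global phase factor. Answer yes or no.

No: there is an input state on which the two circuits produce genuinely different outputs (not merely differing by a phase).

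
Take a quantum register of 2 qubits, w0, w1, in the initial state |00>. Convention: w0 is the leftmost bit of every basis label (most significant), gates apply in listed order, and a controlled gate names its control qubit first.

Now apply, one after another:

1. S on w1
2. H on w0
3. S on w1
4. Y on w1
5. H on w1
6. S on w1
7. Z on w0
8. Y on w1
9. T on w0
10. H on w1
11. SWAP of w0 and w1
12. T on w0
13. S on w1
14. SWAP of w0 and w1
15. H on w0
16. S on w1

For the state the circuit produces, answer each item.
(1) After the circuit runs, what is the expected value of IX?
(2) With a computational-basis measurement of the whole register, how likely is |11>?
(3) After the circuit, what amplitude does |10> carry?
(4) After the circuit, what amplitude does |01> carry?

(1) The expectation value of IX is -sqrt(2)/2.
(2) Outcome |11> occurs with probability 1/4 - sqrt(2)/8.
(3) The amplitude on |10> is -1/4 - I/4 - exp(3*I*pi/4)/4 + exp(I*pi/4)/4.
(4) |01> carries amplitude 1/4 + I/4 + sqrt(2)*I/4 in the final state.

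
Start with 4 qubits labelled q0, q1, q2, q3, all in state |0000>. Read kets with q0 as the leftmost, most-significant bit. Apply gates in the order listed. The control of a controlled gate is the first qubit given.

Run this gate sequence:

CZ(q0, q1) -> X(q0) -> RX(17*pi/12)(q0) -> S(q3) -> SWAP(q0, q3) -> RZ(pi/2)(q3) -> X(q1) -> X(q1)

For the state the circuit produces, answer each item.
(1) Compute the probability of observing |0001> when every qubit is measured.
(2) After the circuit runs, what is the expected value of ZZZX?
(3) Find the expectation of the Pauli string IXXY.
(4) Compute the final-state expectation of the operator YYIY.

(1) The probability of measuring |0001> is -sqrt(6)/8 + sqrt(2)/8 + 1/2. Key observation: gates 7-8 undo each other exactly, leaving only the rest of the circuit to track.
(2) The observable ZZZX averages to sqrt(2)/4 + sqrt(6)/4.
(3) The expectation value of IXXY is 0.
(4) The expectation value of YYIY is 0.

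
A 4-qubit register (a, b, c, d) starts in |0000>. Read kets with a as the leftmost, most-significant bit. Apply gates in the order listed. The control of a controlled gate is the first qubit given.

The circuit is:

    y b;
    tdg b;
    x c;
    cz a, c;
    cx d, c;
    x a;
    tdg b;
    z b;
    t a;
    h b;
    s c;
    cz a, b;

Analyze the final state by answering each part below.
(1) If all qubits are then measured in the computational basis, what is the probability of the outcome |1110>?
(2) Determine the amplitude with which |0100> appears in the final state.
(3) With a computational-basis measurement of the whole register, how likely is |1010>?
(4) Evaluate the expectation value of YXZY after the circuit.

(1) Outcome |1110> occurs with probability 1/2.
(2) |0100> carries amplitude 0 in the final state.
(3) A full measurement returns |1010> with probability 1/2.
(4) In the final state, YXZY has expectation 0.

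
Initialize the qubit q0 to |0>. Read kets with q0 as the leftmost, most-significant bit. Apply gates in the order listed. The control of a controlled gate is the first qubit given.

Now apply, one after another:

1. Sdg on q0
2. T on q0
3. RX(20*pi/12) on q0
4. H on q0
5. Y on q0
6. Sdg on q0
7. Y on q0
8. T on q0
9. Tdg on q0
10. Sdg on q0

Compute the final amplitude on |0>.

|0> carries amplitude -sqrt(2)/4 + sqrt(6)*I/4 in the final state.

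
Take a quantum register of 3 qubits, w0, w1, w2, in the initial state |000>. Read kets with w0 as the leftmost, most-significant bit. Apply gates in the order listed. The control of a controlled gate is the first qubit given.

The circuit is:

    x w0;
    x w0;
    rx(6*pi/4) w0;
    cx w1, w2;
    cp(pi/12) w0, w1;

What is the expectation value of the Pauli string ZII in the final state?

In the final state, ZII has expectation 0.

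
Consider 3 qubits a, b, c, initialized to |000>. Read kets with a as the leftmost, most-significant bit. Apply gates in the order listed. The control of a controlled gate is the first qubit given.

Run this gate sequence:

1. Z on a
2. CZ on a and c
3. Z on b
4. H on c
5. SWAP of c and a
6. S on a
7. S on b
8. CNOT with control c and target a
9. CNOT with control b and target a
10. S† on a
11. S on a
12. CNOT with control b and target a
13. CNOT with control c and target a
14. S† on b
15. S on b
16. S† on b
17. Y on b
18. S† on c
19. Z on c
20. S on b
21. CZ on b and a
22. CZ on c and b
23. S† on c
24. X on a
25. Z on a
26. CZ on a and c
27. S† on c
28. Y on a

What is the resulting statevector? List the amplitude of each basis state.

The final amplitudes are -sqrt(2)*I/2 on |010>, -sqrt(2)/2 on |110>, and 0 on every other basis state. Key observation: steps 7-14 multiply out to the identity, so the circuit reduces to the remaining gates.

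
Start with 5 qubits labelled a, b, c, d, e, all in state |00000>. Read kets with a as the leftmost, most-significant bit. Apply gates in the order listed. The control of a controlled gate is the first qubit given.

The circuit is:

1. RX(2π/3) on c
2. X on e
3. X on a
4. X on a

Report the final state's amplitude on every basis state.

The resulting statevector has amplitude 1/2 on |00001>, -sqrt(3)*I/2 on |00101>, and 0 on every other basis state.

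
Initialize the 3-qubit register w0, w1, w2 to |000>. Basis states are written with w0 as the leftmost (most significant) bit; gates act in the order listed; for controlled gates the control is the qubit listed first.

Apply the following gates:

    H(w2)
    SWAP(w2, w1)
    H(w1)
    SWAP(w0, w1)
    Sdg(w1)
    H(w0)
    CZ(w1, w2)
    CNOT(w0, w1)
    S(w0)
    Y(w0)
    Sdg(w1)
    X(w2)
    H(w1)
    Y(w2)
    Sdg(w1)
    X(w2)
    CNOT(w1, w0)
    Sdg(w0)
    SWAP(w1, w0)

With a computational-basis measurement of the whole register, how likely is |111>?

The probability of measuring |111> is 1/4.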